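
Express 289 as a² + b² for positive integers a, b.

We need to find integers a, b > 0 such that a² + b² = 289.
Trying a = 8: b² = 289 - 8² = 289 - 64 = 225
b = 15
Check: 8² + 15² = 64 + 225 = 289 ✓

289 = 8² + 15²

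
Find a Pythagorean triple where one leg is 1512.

We need the other leg and hypotenuse such that 1512² + x² = c².
Take x = 690, c = 1662: 1512² + 690² = 2286144 + 476100 = 2762244 = 1662² ✓
Triple: (690, 1512, 1662)

(690, 1512, 1662)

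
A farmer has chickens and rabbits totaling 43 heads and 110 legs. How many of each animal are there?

Let c = chickens, r = rabbits.
Heads: c + r = 43
Legs: 2c + 4r = 110
From the first equation, c = 43 - r. Substitute:
2(43 - r) + 4r = 110
86 + 2r = 110
r = (110 - 86)/2 = 12
c = 43 - 12 = 31

Chickens: 31, Rabbits: 12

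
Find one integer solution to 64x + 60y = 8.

Step 1: Check solvability.
gcd(64, 60) = 4
Since 4 divides 8, solutions exist.

Step 2: Apply extended Euclidean algorithm to find gcd.
We find integers such that 64*x0 + 60*y0 = 4

Step 3: Scale the particular solution.
Multiply by 8/4 = 2:
x = 2, y = -2

Step 4: Verify.
64*(2) + 60*(-2) = 8 = 8 ✓

x = 2, y = -2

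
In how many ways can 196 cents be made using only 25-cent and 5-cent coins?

We need non-negative integers (x, y) with 25x + 5y = 196.
For each x from 0 to 7, check if (196 - 25x) is a non-negative multiple of 5.
Solutions (x, y): none
Count: 0

0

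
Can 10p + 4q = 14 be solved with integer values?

Step 1: Compute gcd(10, 4).
gcd(10, 4) = 2

Step 2: Check divisibility.
Does 2 divide 14? 14 = 2 x 7, so yes.

By the theorem on linear Diophantine equations, 10p + 4q = 14 has integer solutions if and only if gcd(10, 4) divides 14. Since 2 | 14, solutions exist.

Yes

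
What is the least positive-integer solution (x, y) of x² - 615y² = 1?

We seek the smallest positive integers (x, y) with x² - 615y² = 1, i.e., x² = 615y² + 1.
Try successive y values:
y = 1: x² = 615·1² + 1 = 616, not a perfect square
y = 2: x² = 615·2² + 1 = 2461, not a perfect square
y = 3: x² = 615·3² + 1 = 5536, not a perfect square
... continuing the search (or via continued fractions) ...
y = 5: x² = 615·5² + 1 = 15376, x = 124 ✓

Verify: 124² - 615·5² = 15376 - 15375 = 1 ✓

x = 124, y = 5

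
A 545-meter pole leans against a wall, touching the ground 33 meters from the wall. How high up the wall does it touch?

The ladder, wall, and ground form a right triangle with hypotenuse 545 and one leg 33.
By the Pythagorean theorem: h² = 545² - 33² = 297025 - 1089 = 295936
h = √295936 = 544 meters

544 meters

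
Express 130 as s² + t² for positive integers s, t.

We need to find integers s, t > 0 such that s² + t² = 130.
Trying s = 3: t² = 130 - 3² = 130 - 9 = 121
t = 11
Check: 3² + 11² = 9 + 121 = 130 ✓

130 = 3² + 11²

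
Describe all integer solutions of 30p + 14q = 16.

Step 1: Compute gcd(30, 14) = 2.
Since 2 divides 16, solutions exist.

Step 2: Find a particular solution using extended Euclidean algorithm.
We get p₀ = 8, q₀ = -16.
Check: 30*8 + 14*-16 = 16 = 16 ✓

Step 3: Write the general solution.
p = 8 + (14/2)t = 8 + 7t
q = -16 - (30/2)t = -16 - 15t
for any integer t.

p = 8 + 7t, q = -16 - 15t for integer t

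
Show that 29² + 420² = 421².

Compute a² + b² = 29² + 420² = 841 + 176400 = 177241
Compute c² = 421² = 177241
Since 177241 = 177241, confirmed.

Yes, it is a Pythagorean triple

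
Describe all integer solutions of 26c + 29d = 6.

Step 1: Compute gcd(26, 29) = 1.
Since 1 divides 6, solutions exist.

Step 2: Find a particular solution using extended Euclidean algorithm.
We get c₀ = -60, d₀ = 54.
Check: 26*-60 + 29*54 = 6 = 6 ✓

Step 3: Write the general solution.
c = -60 + (29/1)t = -60 + 29t
d = 54 - (26/1)t = 54 - 26t
for any integer t.

c = -60 + 29t, d = 54 - 26t for integer t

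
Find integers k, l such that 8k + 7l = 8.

Step 1: Check solvability.
gcd(8, 7) = 1
Since 1 divides 8, solutions exist.

Step 2: Apply extended Euclidean algorithm to find gcd.
We find integers such that 8*x0 + 7*y0 = 1

Step 3: Scale the particular solution.
Multiply by 8/1 = 8:
k = 8, l = -8

Step 4: Verify.
8*(8) + 7*(-8) = 8 = 8 ✓

k = 8, l = -8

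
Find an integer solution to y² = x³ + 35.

Try small integer x values and check whether x³ + 35 is a perfect square.
x = 1: x³ + 35 = 1³ + 35 = 1 + 35 = 36
Is 36 a perfect square? 6² = 36 ✓
So (x, y) = (1, 6) is a solution.

x = 1, y = 6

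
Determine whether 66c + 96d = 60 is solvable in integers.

Step 1: Compute gcd(66, 96).
gcd(66, 96) = 6

Step 2: Check divisibility.
Does 6 divide 60? 60 = 6 x 10, so yes.

By the theorem on linear Diophantine equations, 66c + 96d = 60 has integer solutions if and only if gcd(66, 96) divides 60. Since 6 | 60, solutions exist.

Yes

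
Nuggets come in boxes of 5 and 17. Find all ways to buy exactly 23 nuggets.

We need non-negative integers (x, y) with 5x + 17y = 23.
For each x in 0..4, check if 23 - 5x is a non-negative multiple of 17.
No x yields an integer y ≥ 0.

No solution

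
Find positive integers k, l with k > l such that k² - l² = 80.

Factor: k² - l² = (k+l)(k-l) = 80.
We need two factors of 80 with the same parity.
Use k+l = 40 and k-l = 2 (product 40·2 = 80).
Adding: 2k = 42, so k = 21.
Subtracting: 2l = 38, so l = 19.
Check: 21² - 19² = 441 - 361 = 80 ✓

k = 21, l = 19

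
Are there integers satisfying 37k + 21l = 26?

Step 1: Compute gcd(37, 21).
gcd(37, 21) = 1

Step 2: Check divisibility.
Does 1 divide 26? 26 = 1 x 26, so yes.

By the theorem on linear Diophantine equations, 37k + 21l = 26 has integer solutions if and only if gcd(37, 21) divides 26. Since 1 | 26, solutions exist.

Yes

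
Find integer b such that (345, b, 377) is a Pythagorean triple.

b² = c² - a² = 377² - 345² = 142129 - 119025 = 23104
b = sqrt(23104) = 152

152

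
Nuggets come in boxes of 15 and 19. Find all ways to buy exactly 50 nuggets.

We need non-negative integers (x, y) with 15x + 19y = 50.
For each x in 0..3, check if 50 - 15x is a non-negative multiple of 19.
No x yields an integer y ≥ 0.

No solution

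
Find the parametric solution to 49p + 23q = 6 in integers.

Step 1: Compute gcd(49, 23) = 1.
Since 1 divides 6, solutions exist.

Step 2: Find a particular solution using extended Euclidean algorithm.
We get p₀ = 48, q₀ = -102.
Check: 49*48 + 23*-102 = 6 = 6 ✓

Step 3: Write the general solution.
p = 48 + (23/1)t = 48 + 23t
q = -102 - (49/1)t = -102 - 49t
for any integer t.

p = 48 + 23t, q = -102 - 49t for integer t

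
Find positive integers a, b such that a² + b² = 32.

Search for a with 32 - a² a perfect square.
a = 4: 32 - 4² = 32 - 16 = 16 = 4² ✓
So a = 4, b = 4.

a = 4, b = 4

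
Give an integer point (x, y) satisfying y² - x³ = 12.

Try small integer x values and check whether x³ + 12 is a perfect square.
x = 13: x³ + 12 = 13³ + 12 = 2197 + 12 = 2209
Is 2209 a perfect square? 47² = 2209 ✓
So (x, y) = (13, 47) is a solution.

x = 13, y = 47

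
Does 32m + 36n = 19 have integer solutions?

Step 1: Compute gcd(32, 36).
gcd(32, 36) = 4

Step 2: Check divisibility.
Does 4 divide 19? 19 = 4 x 4 + 3, so no.

By the theorem on linear Diophantine equations, 32m + 36n = 19 has integer solutions if and only if gcd(32, 36) divides 19. Since 4 does not divide 19, no solutions exist.

No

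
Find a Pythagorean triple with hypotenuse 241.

We need a² + b² = 241² = 58081.
Trying: 209² + 120² = 43681 + 14400 = 58081 ✓

(209, 120, 241)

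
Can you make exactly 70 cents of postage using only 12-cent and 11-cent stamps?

We need non-negative x, y with 12x + 11y = 70.
gcd(12, 11) = 1 divides 70, so integer solutions exist.
Search for a non-negative one: x = 4 gives 11y = 70 - 48 = 22, so y = 2.
Check: 12·4 + 11·2 = 70 ✓

Yes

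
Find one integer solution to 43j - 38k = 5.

Step 1: Check solvability.
gcd(43, 38) = 1
Since 1 divides 5, solutions exist.

Step 2: Apply extended Euclidean algorithm to find gcd.
We find integers such that 43*x0 + 38*y0 = 1

Step 3: Scale the particular solution.
Multiply by 5/1 = 5:
j = -75, k = -85

Step 4: Verify.
43*(-75) - 38*(-85) = 5 = 5 ✓

j = -75, k = -85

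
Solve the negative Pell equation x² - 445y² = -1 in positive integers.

We need x² = 445y² - 1. Try successive y:
y = 1: x² = 445·1² - 1 = 444, not a perfect square
y = 2: x² = 445·2² - 1 = 1779, not a perfect square
y = 3: x² = 445·3² - 1 = 4004, not a perfect square
...
y = 221: x² = 445·221² - 1 = 21734244 = 4662² ✓
Check: 4662² - 445·221² = 21734244 - 21734245 = -1 ✓

x = 4662, y = 221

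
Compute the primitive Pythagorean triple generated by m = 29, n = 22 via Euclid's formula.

a = m² - n² = 29² - 22² = 841 - 484 = 357
b = 2mn = 2·29·22 = 1276
c = m² + n² = 841 + 484 = 1325
Verify: 357² + 1276² = 127449 + 1628176 = 1755625 = 1325² ✓

(357, 1276, 1325)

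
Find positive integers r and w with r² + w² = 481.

We need to find integers r, w > 0 such that r² + w² = 481.
Trying r = 9: w² = 481 - 9² = 481 - 81 = 400
w = 20
Check: 9² + 20² = 81 + 400 = 481 ✓

481 = 9² + 20²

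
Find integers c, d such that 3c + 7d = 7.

Step 1: Check solvability.
gcd(3, 7) = 1
Since 1 divides 7, solutions exist.

Step 2: Apply extended Euclidean algorithm to find gcd.
We find integers such that 3*x0 + 7*y0 = 1

Step 3: Scale the particular solution.
Multiply by 7/1 = 7:
c = -14, d = 7

Step 4: Verify.
3*(-14) + 7*(7) = 7 = 7 ✓

c = -14, d = 7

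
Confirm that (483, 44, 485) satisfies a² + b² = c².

Compute a² + b² = 483² + 44² = 233289 + 1936 = 235225
Compute c² = 485² = 235225
Since 235225 = 235225, confirmed.

Yes, it is a Pythagorean triple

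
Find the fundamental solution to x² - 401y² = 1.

We seek the smallest positive integers (x, y) with x² - 401y² = 1, i.e., x² = 401y² + 1.
Try successive y values:
y = 1: x² = 401·1² + 1 = 402, not a perfect square
y = 2: x² = 401·2² + 1 = 1605, not a perfect square
y = 3: x² = 401·3² + 1 = 3610, not a perfect square
... continuing the search (or via continued fractions) ...
y = 40: x² = 401·40² + 1 = 641601, x = 801 ✓

Verify: 801² - 401·40² = 641601 - 641600 = 1 ✓

x = 801, y = 40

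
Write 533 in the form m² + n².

We need to find integers m, n > 0 such that m² + n² = 533.
Trying m = 2: n² = 533 - 2² = 533 - 4 = 529
n = 23
Check: 2² + 23² = 4 + 529 = 533 ✓

533 = 2² + 23²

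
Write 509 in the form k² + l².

We need to find integers k, l > 0 such that k² + l² = 509.
Trying k = 5: l² = 509 - 5² = 509 - 25 = 484
l = 22
Check: 5² + 22² = 25 + 484 = 509 ✓

509 = 5² + 22²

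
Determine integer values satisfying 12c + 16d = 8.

Step 1: Check solvability.
gcd(12, 16) = 4
Since 4 divides 8, solutions exist.

Step 2: Apply extended Euclidean algorithm to find gcd.
We find integers such that 12*x0 + 16*y0 = 4

Step 3: Scale the particular solution.
Multiply by 8/4 = 2:
c = -2, d = 2

Step 4: Verify.
12*(-2) + 16*(2) = 8 = 8 ✓

c = -2, d = 2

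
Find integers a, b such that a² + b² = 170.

We need to find integers a, b > 0 such that a² + b² = 170.
Trying a = 1: b² = 170 - 1² = 170 - 1 = 169
b = 13
Check: 1² + 13² = 1 + 169 = 170 ✓

170 = 1² + 13²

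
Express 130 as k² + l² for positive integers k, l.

We need to find integers k, l > 0 such that k² + l² = 130.
Trying k = 3: l² = 130 - 3² = 130 - 9 = 121
l = 11
Check: 3² + 11² = 9 + 121 = 130 ✓

130 = 3² + 11²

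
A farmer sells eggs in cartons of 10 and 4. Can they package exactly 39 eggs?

We need non-negative a, b with 10a + 4b = 39.
gcd(10, 4) = 2, and 2 does not divide 39.
No integer solutions exist.

No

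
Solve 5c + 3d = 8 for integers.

Step 1: Check solvability.
gcd(5, 3) = 1
Since 1 divides 8, solutions exist.

Step 2: Apply extended Euclidean algorithm to find gcd.
We find integers such that 5*x0 + 3*y0 = 1

Step 3: Scale the particular solution.
Multiply by 8/1 = 8:
c = -8, d = 16

Step 4: Verify.
5*(-8) + 3*(16) = 8 = 8 ✓

c = -8, d = 16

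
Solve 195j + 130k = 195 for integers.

Step 1: Check solvability.
gcd(195, 130) = 65
Since 65 divides 195, solutions exist.

Step 2: Apply extended Euclidean algorithm to find gcd.
We find integers such that 195*x0 + 130*y0 = 65

Step 3: Scale the particular solution.
Multiply by 195/65 = 3:
j = 3, k = -3

Step 4: Verify.
195*(3) + 130*(-3) = 195 = 195 ✓

j = 3, k = -3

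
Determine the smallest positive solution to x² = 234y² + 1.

We seek the smallest positive integers (x, y) with x² - 234y² = 1, i.e., x² = 234y² + 1.
Try successive y values:
y = 1: x² = 234·1² + 1 = 235, not a perfect square
y = 2: x² = 234·2² + 1 = 937, not a perfect square
y = 3: x² = 234·3² + 1 = 2107, not a perfect square
... continuing the search (or via continued fractions) ...
y = 340: x² = 234·340² + 1 = 27050401, x = 5201 ✓

Verify: 5201² - 234·340² = 27050401 - 27050400 = 1 ✓

x = 5201, y = 340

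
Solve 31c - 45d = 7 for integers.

Step 1: Check solvability.
gcd(31, 45) = 1
Since 1 divides 7, solutions exist.

Step 2: Apply extended Euclidean algorithm to find gcd.
We find integers such that 31*x0 + 45*y0 = 1

Step 3: Scale the particular solution.
Multiply by 7/1 = 7:
c = 112, d = 77

Step 4: Verify.
31*(112) - 45*(77) = 7 = 7 ✓

c = 112, d = 77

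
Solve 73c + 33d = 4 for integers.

Step 1: Check solvability.
gcd(73, 33) = 1
Since 1 divides 4, solutions exist.

Step 2: Apply extended Euclidean algorithm to find gcd.
We find integers such that 73*x0 + 33*y0 = 1

Step 3: Scale the particular solution.
Multiply by 4/1 = 4:
c = -56, d = 124

Step 4: Verify.
73*(-56) + 33*(124) = 4 = 4 ✓

c = -56, d = 124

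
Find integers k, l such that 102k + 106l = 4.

Step 1: Check solvability.
gcd(102, 106) = 2
Since 2 divides 4, solutions exist.

Step 2: Apply extended Euclidean algorithm to find gcd.
We find integers such that 102*x0 + 106*y0 = 2

Step 3: Scale the particular solution.
Multiply by 4/2 = 2:
k = 52, l = -50

Step 4: Verify.
102*(52) + 106*(-50) = 4 = 4 ✓

k = 52, l = -50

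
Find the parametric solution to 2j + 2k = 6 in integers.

Step 1: Compute gcd(2, 2) = 2.
Since 2 divides 6, solutions exist.

Step 2: Find a particular solution using extended Euclidean algorithm.
We get j₀ = 0, k₀ = 3.
Check: 2*0 + 2*3 = 6 = 6 ✓

Step 3: Write the general solution.
j = 0 + (2/2)t = 0 + 1t
k = 3 - (2/2)t = 3 - 1t
for any integer t.

j = 0 + 1t, k = 3 - 1t for integer t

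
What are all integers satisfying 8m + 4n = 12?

Step 1: Compute gcd(8, 4) = 4.
Since 4 divides 12, solutions exist.

Step 2: Find a particular solution using extended Euclidean algorithm.
We get m₀ = 0, n₀ = 3.
Check: 8*0 + 4*3 = 12 = 12 ✓

Step 3: Write the general solution.
m = 0 + (4/4)t = 0 + 1t
n = 3 - (8/4)t = 3 - 2t
for any integer t.

m = 0 + 1t, n = 3 - 2t for integer t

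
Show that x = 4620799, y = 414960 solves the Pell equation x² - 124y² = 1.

Compute x² = 4620799² = 21351783398401
Compute 124y² = 124·414960² = 124·172191801600 = 21351783398400
x² - 124y² = 21351783398401 - 21351783398400 = 1
Since this equals 1, (4620799, 414960) is a solution.

Yes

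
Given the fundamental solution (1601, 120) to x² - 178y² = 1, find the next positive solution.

Solutions to x² - Dy² = 1 are generated by powers of (x₀ + y₀√D).
The next solution satisfies x₁ + y₁√178 = (x₀ + y₀√178)², giving:
x₁ = x₀² + 178y₀² = 1601² + 178·120² = 2563201 + 2563200 = 5126401
y₁ = 2x₀y₀ = 2·1601·120 = 384240

Verify: 5126401² - 178·384240² = 26279987212801 - 26279987212800 = 1 ✓

x = 5126401, y = 384240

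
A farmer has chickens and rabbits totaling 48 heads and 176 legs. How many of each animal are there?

Let c = chickens, r = rabbits.
Heads: c + r = 48
Legs: 2c + 4r = 176
From the first equation, c = 48 - r. Substitute:
2(48 - r) + 4r = 176
96 + 2r = 176
r = (176 - 96)/2 = 40
c = 48 - 40 = 8

Chickens: 8, Rabbits: 40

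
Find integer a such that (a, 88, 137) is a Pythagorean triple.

a² = c² - b² = 137² - 88² = 18769 - 7744 = 11025
a = sqrt(11025) = 105

105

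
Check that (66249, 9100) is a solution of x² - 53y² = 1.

Compute x² = 66249² = 4388930001
Compute 53y² = 53·9100² = 53·82810000 = 4388930000
x² - 53y² = 4388930001 - 4388930000 = 1
Since this equals 1, (66249, 9100) is a solution.

Yes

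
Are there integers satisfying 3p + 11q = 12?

Step 1: Compute gcd(3, 11).
gcd(3, 11) = 1

Step 2: Check divisibility.
Does 1 divide 12? 12 = 1 x 12, so yes.

By the theorem on linear Diophantine equations, 3p + 11q = 12 has integer solutions if and only if gcd(3, 11) divides 12. Since 1 | 12, solutions exist.

Yes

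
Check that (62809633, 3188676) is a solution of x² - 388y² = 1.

Compute x² = 62809633² = 3945049997594689
Compute 388y² = 388·3188676² = 388·10167654632976 = 3945049997594688
x² - 388y² = 3945049997594689 - 3945049997594688 = 1
Since this equals 1, (62809633, 3188676) is a solution.

Yes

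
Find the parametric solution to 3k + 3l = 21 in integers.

Step 1: Compute gcd(3, 3) = 3.
Since 3 divides 21, solutions exist.

Step 2: Find a particular solution using extended Euclidean algorithm.
We get k₀ = 0, l₀ = 7.
Check: 3*0 + 3*7 = 21 = 21 ✓

Step 3: Write the general solution.
k = 0 + (3/3)t = 0 + 1t
l = 7 - (3/3)t = 7 - 1t
for any integer t.

k = 0 + 1t, l = 7 - 1t for integer t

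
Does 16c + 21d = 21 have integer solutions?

Step 1: Compute gcd(16, 21).
gcd(16, 21) = 1

Step 2: Check divisibility.
Does 1 divide 21? 21 = 1 x 21, so yes.

By the theorem on linear Diophantine equations, 16c + 21d = 21 has integer solutions if and only if gcd(16, 21) divides 21. Since 1 | 21, solutions exist.

Yes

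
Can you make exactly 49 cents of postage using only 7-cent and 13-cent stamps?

We need non-negative x, y with 7x + 13y = 49.
gcd(7, 13) = 1 divides 49, so integer solutions exist.
Search for a non-negative one: x = 7 gives 13y = 49 - 49 = 0, so y = 0.
Check: 7·7 + 13·0 = 49 ✓

Yes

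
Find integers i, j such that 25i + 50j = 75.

Step 1: Check solvability.
gcd(25, 50) = 25
Since 25 divides 75, solutions exist.

Step 2: Apply extended Euclidean algorithm to find gcd.
We find integers such that 25*x0 + 50*y0 = 25

Step 3: Scale the particular solution.
Multiply by 75/25 = 3:
i = 3, j = 0

Step 4: Verify.
25*(3) + 50*(0) = 75 = 75 ✓

i = 3, j = 0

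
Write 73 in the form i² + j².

We need to find integers i, j > 0 such that i² + j² = 73.
Trying i = 3: j² = 73 - 3² = 73 - 9 = 64
j = 8
Check: 3² + 8² = 9 + 64 = 73 ✓

73 = 3² + 8²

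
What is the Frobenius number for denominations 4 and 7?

For two coprime denominations a and b, the Frobenius number (largest value not representable as a non-negative combination) is ab - a - b.
Here gcd(4, 7) = 1, so they are coprime.
F(4, 7) = 4·7 - 4 - 7 = 28 - 11 = 17

17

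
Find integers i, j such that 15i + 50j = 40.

Step 1: Check solvability.
gcd(15, 50) = 5
Since 5 divides 40, solutions exist.

Step 2: Apply extended Euclidean algorithm to find gcd.
We find integers such that 15*x0 + 50*y0 = 5

Step 3: Scale the particular solution.
Multiply by 40/5 = 8:
i = -24, j = 8

Step 4: Verify.
15*(-24) + 50*(8) = 40 = 40 ✓

i = -24, j = 8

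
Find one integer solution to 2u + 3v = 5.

Step 1: Check solvability.
gcd(2, 3) = 1
Since 1 divides 5, solutions exist.

Step 2: Apply extended Euclidean algorithm to find gcd.
We find integers such that 2*x0 + 3*y0 = 1

Step 3: Scale the particular solution.
Multiply by 5/1 = 5:
u = -5, v = 5

Step 4: Verify.
2*(-5) + 3*(5) = 5 = 5 ✓

u = -5, v = 5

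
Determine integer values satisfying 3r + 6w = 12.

Step 1: Check solvability.
gcd(3, 6) = 3
Since 3 divides 12, solutions exist.

Step 2: Apply extended Euclidean algorithm to find gcd.
We find integers such that 3*x0 + 6*y0 = 3

Step 3: Scale the particular solution.
Multiply by 12/3 = 4:
r = 4, w = 0

Step 4: Verify.
3*(4) + 6*(0) = 12 = 12 ✓

r = 4, w = 0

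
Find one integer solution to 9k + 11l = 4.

Step 1: Check solvability.
gcd(9, 11) = 1
Since 1 divides 4, solutions exist.

Step 2: Apply extended Euclidean algorithm to find gcd.
We find integers such that 9*x0 + 11*y0 = 1

Step 3: Scale the particular solution.
Multiply by 4/1 = 4:
k = 20, l = -16

Step 4: Verify.
9*(20) + 11*(-16) = 4 = 4 ✓

k = 20, l = -16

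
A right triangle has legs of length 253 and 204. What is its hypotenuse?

c² = a² + b² = 253² + 204² = 64009 + 41616 = 105625
c = 325

325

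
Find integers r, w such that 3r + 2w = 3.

Step 1: Check solvability.
gcd(3, 2) = 1
Since 1 divides 3, solutions exist.

Step 2: Apply extended Euclidean algorithm to find gcd.
We find integers such that 3*x0 + 2*y0 = 1

Step 3: Scale the particular solution.
Multiply by 3/1 = 3:
r = 3, w = -3

Step 4: Verify.
3*(3) + 2*(-3) = 3 = 3 ✓

r = 3, w = -3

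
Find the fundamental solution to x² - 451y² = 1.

We seek the smallest positive integers (x, y) with x² - 451y² = 1, i.e., x² = 451y² + 1.
Try successive y values:
y = 1: x² = 451·1² + 1 = 452, not a perfect square
y = 2: x² = 451·2² + 1 = 1805, not a perfect square
y = 3: x² = 451·3² + 1 = 4060, not a perfect square
... continuing the search (or via continued fractions) ...
y = 2188257: x² = 451·2188257² + 1 = 2159599382820100, x = 46471490 ✓

Verify: 46471490² - 451·2188257² = 2159599382820100 - 2159599382820099 = 1 ✓

x = 46471490, y = 2188257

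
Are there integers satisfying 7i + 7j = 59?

Step 1: Compute gcd(7, 7).
gcd(7, 7) = 7

Step 2: Check divisibility.
Does 7 divide 59? 59 = 7 x 8 + 3, so no.

By the theorem on linear Diophantine equations, 7i + 7j = 59 has integer solutions if and only if gcd(7, 7) divides 59. Since 7 does not divide 59, no solutions exist.

No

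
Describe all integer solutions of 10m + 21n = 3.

Step 1: Compute gcd(10, 21) = 1.
Since 1 divides 3, solutions exist.

Step 2: Find a particular solution using extended Euclidean algorithm.
We get m₀ = -6, n₀ = 3.
Check: 10*-6 + 21*3 = 3 = 3 ✓

Step 3: Write the general solution.
m = -6 + (21/1)t = -6 + 21t
n = 3 - (10/1)t = 3 - 10t
for any integer t.

m = -6 + 21t, n = 3 - 10t for integer t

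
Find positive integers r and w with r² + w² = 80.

We need to find integers r, w > 0 such that r² + w² = 80.
Trying r = 4: w² = 80 - 4² = 80 - 16 = 64
w = 8
Check: 4² + 8² = 16 + 64 = 80 ✓

80 = 4² + 8²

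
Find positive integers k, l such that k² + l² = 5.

Search for k with 5 - k² a perfect square.
k = 1: 5 - 1² = 5 - 1 = 4 = 2² ✓
So k = 1, l = 2.

k = 1, l = 2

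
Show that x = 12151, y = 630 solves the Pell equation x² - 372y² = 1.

Compute x² = 12151² = 147646801
Compute 372y² = 372·630² = 372·396900 = 147646800
x² - 372y² = 147646801 - 147646800 = 1
Since this equals 1, (12151, 630) is a solution.

Yes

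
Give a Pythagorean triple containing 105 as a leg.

We need the other leg and hypotenuse such that 105² + x² = c².
Take x = 1836, c = 1839: 105² + 1836² = 11025 + 3370896 = 3381921 = 1839² ✓
Triple: (105, 1836, 1839)

(105, 1836, 1839)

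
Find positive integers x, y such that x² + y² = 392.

Search for x with 392 - x² a perfect square.
x = 14: 392 - 14² = 392 - 196 = 196 = 14² ✓
So x = 14, y = 14.

x = 14, y = 14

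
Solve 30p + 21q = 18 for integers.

Step 1: Check solvability.
gcd(30, 21) = 3
Since 3 divides 18, solutions exist.

Step 2: Apply extended Euclidean algorithm to find gcd.
We find integers such that 30*x0 + 21*y0 = 3

Step 3: Scale the particular solution.
Multiply by 18/3 = 6:
p = -12, q = 18

Step 4: Verify.
30*(-12) + 21*(18) = 18 = 18 ✓

p = -12, q = 18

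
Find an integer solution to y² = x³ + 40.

Try small integer x values and check whether x³ + 40 is a perfect square.
x = 6: x³ + 40 = 6³ + 40 = 216 + 40 = 256
Is 256 a perfect square? 16² = 256 ✓
So (x, y) = (6, -16) is a solution.

x = 6, y = -16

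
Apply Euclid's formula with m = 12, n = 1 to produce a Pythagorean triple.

a = m² - n² = 12² - 1² = 144 - 1 = 143
b = 2mn = 2·12·1 = 24
c = m² + n² = 144 + 1 = 145
Verify: 143² + 24² = 20449 + 576 = 21025 = 145² ✓

(143, 24, 145)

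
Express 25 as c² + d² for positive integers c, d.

We need to find integers c, d > 0 such that c² + d² = 25.
Trying c = 3: d² = 25 - 3² = 25 - 9 = 16
d = 4
Check: 3² + 4² = 9 + 16 = 25 ✓

25 = 3² + 4²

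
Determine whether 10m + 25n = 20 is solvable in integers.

Step 1: Compute gcd(10, 25).
gcd(10, 25) = 5

Step 2: Check divisibility.
Does 5 divide 20? 20 = 5 x 4, so yes.

By the theorem on linear Diophantine equations, 10m + 25n = 20 has integer solutions if and only if gcd(10, 25) divides 20. Since 5 | 20, solutions exist.

Yes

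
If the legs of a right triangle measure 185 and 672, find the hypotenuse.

c² = a² + b² = 185² + 672² = 34225 + 451584 = 485809
c = 697

697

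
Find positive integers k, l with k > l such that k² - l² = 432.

Factor: k² - l² = (k+l)(k-l) = 432.
We need two factors of 432 with the same parity.
Use k+l = 216 and k-l = 2 (product 216·2 = 432).
Adding: 2k = 218, so k = 109.
Subtracting: 2l = 214, so l = 107.
Check: 109² - 107² = 11881 - 11449 = 432 ✓

k = 109, l = 107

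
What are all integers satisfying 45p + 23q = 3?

Step 1: Compute gcd(45, 23) = 1.
Since 1 divides 3, solutions exist.

Step 2: Find a particular solution using extended Euclidean algorithm.
We get p₀ = -3, q₀ = 6.
Check: 45*-3 + 23*6 = 3 = 3 ✓

Step 3: Write the general solution.
p = -3 + (23/1)t = -3 + 23t
q = 6 - (45/1)t = 6 - 45t
for any integer t.

p = -3 + 23t, q = 6 - 45t for integer t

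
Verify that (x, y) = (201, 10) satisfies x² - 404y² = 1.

Compute x² = 201² = 40401
Compute 404y² = 404·10² = 404·100 = 40400
x² - 404y² = 40401 - 40400 = 1
Since this equals 1, (201, 10) is a solution.

Yes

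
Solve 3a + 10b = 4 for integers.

Step 1: Check solvability.
gcd(3, 10) = 1
Since 1 divides 4, solutions exist.

Step 2: Apply extended Euclidean algorithm to find gcd.
We find integers such that 3*x0 + 10*y0 = 1

Step 3: Scale the particular solution.
Multiply by 4/1 = 4:
a = -12, b = 4

Step 4: Verify.
3*(-12) + 10*(4) = 4 = 4 ✓

a = -12, b = 4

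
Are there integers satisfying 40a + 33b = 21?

Step 1: Compute gcd(40, 33).
gcd(40, 33) = 1

Step 2: Check divisibility.
Does 1 divide 21? 21 = 1 x 21, so yes.

By the theorem on linear Diophantine equations, 40a + 33b = 21 has integer solutions if and only if gcd(40, 33) divides 21. Since 1 | 21, solutions exist.

Yes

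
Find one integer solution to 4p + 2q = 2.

Step 1: Check solvability.
gcd(4, 2) = 2
Since 2 divides 2, solutions exist.

Step 2: Apply extended Euclidean algorithm to find gcd.
We find integers such that 4*x0 + 2*y0 = 2

Step 3: Scale the particular solution.
Multiply by 2/2 = 1:
p = 0, q = 1

Step 4: Verify.
4*(0) + 2*(1) = 2 = 2 ✓

p = 0, q = 1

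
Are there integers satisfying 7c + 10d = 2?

Step 1: Compute gcd(7, 10).
gcd(7, 10) = 1

Step 2: Check divisibility.
Does 1 divide 2? 2 = 1 x 2, so yes.

By the theorem on linear Diophantine equations, 7c + 10d = 2 has integer solutions if and only if gcd(7, 10) divides 2. Since 1 | 2, solutions exist.

Yes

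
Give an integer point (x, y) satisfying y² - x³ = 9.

Try small integer x values and check whether x³ + 9 is a perfect square.
x = 6: x³ + 9 = 6³ + 9 = 216 + 9 = 225
Is 225 a perfect square? 15² = 225 ✓
So (x, y) = (6, -15) is a solution.

x = 6, y = -15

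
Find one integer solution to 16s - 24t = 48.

Step 1: Check solvability.
gcd(16, 24) = 8
Since 8 divides 48, solutions exist.

Step 2: Apply extended Euclidean algorithm to find gcd.
We find integers such that 16*x0 + 24*y0 = 8

Step 3: Scale the particular solution.
Multiply by 48/8 = 6:
s = -6, t = -6

Step 4: Verify.
16*(-6) - 24*(-6) = 48 = 48 ✓

s = -6, t = -6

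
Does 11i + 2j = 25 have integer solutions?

Step 1: Compute gcd(11, 2).
gcd(11, 2) = 1

Step 2: Check divisibility.
Does 1 divide 25? 25 = 1 x 25, so yes.

By the theorem on linear Diophantine equations, 11i + 2j = 25 has integer solutions if and only if gcd(11, 2) divides 25. Since 1 | 25, solutions exist.

Yes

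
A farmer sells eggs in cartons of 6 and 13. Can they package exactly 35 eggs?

We need non-negative a, b with 6a + 13b = 35.
gcd(6, 13) = 1 divides 35, but no a in [0, 5] gives non-negative b.

No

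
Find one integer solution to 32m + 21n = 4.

Step 1: Check solvability.
gcd(32, 21) = 1
Since 1 divides 4, solutions exist.

Step 2: Apply extended Euclidean algorithm to find gcd.
We find integers such that 32*x0 + 21*y0 = 1

Step 3: Scale the particular solution.
Multiply by 4/1 = 4:
m = 8, n = -12

Step 4: Verify.
32*(8) + 21*(-12) = 4 = 4 ✓

m = 8, n = -12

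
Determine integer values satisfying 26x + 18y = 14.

Step 1: Check solvability.
gcd(26, 18) = 2
Since 2 divides 14, solutions exist.

Step 2: Apply extended Euclidean algorithm to find gcd.
We find integers such that 26*x0 + 18*y0 = 2

Step 3: Scale the particular solution.
Multiply by 14/2 = 7:
x = -14, y = 21

Step 4: Verify.
26*(-14) + 18*(21) = 14 = 14 ✓

x = -14, y = 21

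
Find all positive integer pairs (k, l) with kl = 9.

The positive divisors of 9 are: 1, 3, 9.
Each divisor d gives the pair (d, 9/d):
(1, 9), (3, 3), (9, 1)

(1, 9), (3, 3), (9, 1)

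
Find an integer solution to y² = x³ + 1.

Try small integer x values and check whether x³ + 1 is a perfect square.
x = 0: x³ + 1 = 0³ + 1 = 0 + 1 = 1
Is 1 a perfect square? 1² = 1 ✓
So (x, y) = (0, -1) is a solution.

x = 0, y = -1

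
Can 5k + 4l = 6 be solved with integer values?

Step 1: Compute gcd(5, 4).
gcd(5, 4) = 1

Step 2: Check divisibility.
Does 1 divide 6? 6 = 1 x 6, so yes.

By the theorem on linear Diophantine equations, 5k + 4l = 6 has integer solutions if and only if gcd(5, 4) divides 6. Since 1 | 6, solutions exist.

Yes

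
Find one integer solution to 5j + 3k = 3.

Step 1: Check solvability.
gcd(5, 3) = 1
Since 1 divides 3, solutions exist.

Step 2: Apply extended Euclidean algorithm to find gcd.
We find integers such that 5*x0 + 3*y0 = 1

Step 3: Scale the particular solution.
Multiply by 3/1 = 3:
j = -3, k = 6

Step 4: Verify.
5*(-3) + 3*(6) = 3 = 3 ✓

j = -3, k = 6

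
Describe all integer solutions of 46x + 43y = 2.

Step 1: Compute gcd(46, 43) = 1.
Since 1 divides 2, solutions exist.

Step 2: Find a particular solution using extended Euclidean algorithm.
We get x₀ = -28, y₀ = 30.
Check: 46*-28 + 43*30 = 2 = 2 ✓

Step 3: Write the general solution.
x = -28 + (43/1)t = -28 + 43t
y = 30 - (46/1)t = 30 - 46t
for any integer t.

x = -28 + 43t, y = 30 - 46t for integer t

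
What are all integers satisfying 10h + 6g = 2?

Step 1: Compute gcd(10, 6) = 2.
Since 2 divides 2, solutions exist.

Step 2: Find a particular solution using extended Euclidean algorithm.
We get h₀ = -1, g₀ = 2.
Check: 10*-1 + 6*2 = 2 = 2 ✓

Step 3: Write the general solution.
h = -1 + (6/2)t = -1 + 3t
g = 2 - (10/2)t = 2 - 5t
for any integer t.

h = -1 + 3t, g = 2 - 5t for integer t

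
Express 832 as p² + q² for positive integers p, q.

We need to find integers p, q > 0 such that p² + q² = 832.
Trying p = 16: q² = 832 - 16² = 832 - 256 = 576
q = 24
Check: 16² + 24² = 256 + 576 = 832 ✓

832 = 16² + 24²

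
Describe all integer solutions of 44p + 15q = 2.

Step 1: Compute gcd(44, 15) = 1.
Since 1 divides 2, solutions exist.

Step 2: Find a particular solution using extended Euclidean algorithm.
We get p₀ = -2, q₀ = 6.
Check: 44*-2 + 15*6 = 2 = 2 ✓

Step 3: Write the general solution.
p = -2 + (15/1)t = -2 + 15t
q = 6 - (44/1)t = 6 - 44t
for any integer t.

p = -2 + 15t, q = 6 - 44t for integer t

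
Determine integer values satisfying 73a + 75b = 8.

Step 1: Check solvability.
gcd(73, 75) = 1
Since 1 divides 8, solutions exist.

Step 2: Apply extended Euclidean algorithm to find gcd.
We find integers such that 73*x0 + 75*y0 = 1

Step 3: Scale the particular solution.
Multiply by 8/1 = 8:
a = 296, b = -288

Step 4: Verify.
73*(296) + 75*(-288) = 8 = 8 ✓

a = 296, b = -288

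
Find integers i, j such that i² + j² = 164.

We need to find integers i, j > 0 such that i² + j² = 164.
Trying i = 8: j² = 164 - 8² = 164 - 64 = 100
j = 10
Check: 8² + 10² = 64 + 100 = 164 ✓

164 = 8² + 10²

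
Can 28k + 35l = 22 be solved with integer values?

Step 1: Compute gcd(28, 35).
gcd(28, 35) = 7

Step 2: Check divisibility.
Does 7 divide 22? 22 = 7 x 3 + 1, so no.

By the theorem on linear Diophantine equations, 28k + 35l = 22 has integer solutions if and only if gcd(28, 35) divides 22. Since 7 does not divide 22, no solutions exist.

No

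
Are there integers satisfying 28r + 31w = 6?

Step 1: Compute gcd(28, 31).
gcd(28, 31) = 1

Step 2: Check divisibility.
Does 1 divide 6? 6 = 1 x 6, so yes.

By the theorem on linear Diophantine equations, 28r + 31w = 6 has integer solutions if and only if gcd(28, 31) divides 6. Since 1 | 6, solutions exist.

Yes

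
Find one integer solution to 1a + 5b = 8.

Step 1: Check solvability.
gcd(1, 5) = 1
Since 1 divides 8, solutions exist.

Step 2: Apply extended Euclidean algorithm to find gcd.
We find integers such that 1*x0 + 5*y0 = 1

Step 3: Scale the particular solution.
Multiply by 8/1 = 8:
a = 8, b = 0

Step 4: Verify.
1*(8) + 5*(0) = 8 = 8 ✓

a = 8, b = 0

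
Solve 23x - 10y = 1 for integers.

Step 1: Check solvability.
gcd(23, 10) = 1
Since 1 divides 1, solutions exist.

Step 2: Apply extended Euclidean algorithm to find gcd.
We find integers such that 23*x0 + 10*y0 = 1

Step 3: Scale the particular solution.
Multiply by 1/1 = 1:
x = -3, y = -7

Step 4: Verify.
23*(-3) - 10*(-7) = 1 = 1 ✓

x = -3, y = -7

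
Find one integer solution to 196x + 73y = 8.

Step 1: Check solvability.
gcd(196, 73) = 1
Since 1 divides 8, solutions exist.

Step 2: Apply extended Euclidean algorithm to find gcd.
We find integers such that 196*x0 + 73*y0 = 1

Step 3: Scale the particular solution.
Multiply by 8/1 = 8:
x = 152, y = -408

Step 4: Verify.
196*(152) + 73*(-408) = 8 = 8 ✓

x = 152, y = -408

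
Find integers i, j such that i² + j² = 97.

We need to find integers i, j > 0 such that i² + j² = 97.
Trying i = 4: j² = 97 - 4² = 97 - 16 = 81
j = 9
Check: 4² + 9² = 16 + 81 = 97 ✓

97 = 4² + 9²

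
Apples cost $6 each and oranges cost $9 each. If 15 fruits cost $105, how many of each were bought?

Let a = apples, o = oranges.
a + o = 15
6a + 9o = 105
Substitute o = 15 - a:
6a + 9(15 - a) = 105
(6 - 9)a = 105 - 135
-3a = -30
a = 10, o = 15 - 10 = 5

Apples: 10, Oranges: 5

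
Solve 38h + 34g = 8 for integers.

Step 1: Check solvability.
gcd(38, 34) = 2
Since 2 divides 8, solutions exist.

Step 2: Apply extended Euclidean algorithm to find gcd.
We find integers such that 38*x0 + 34*y0 = 2

Step 3: Scale the particular solution.
Multiply by 8/2 = 4:
h = -32, g = 36

Step 4: Verify.
38*(-32) + 34*(36) = 8 = 8 ✓

h = -32, g = 36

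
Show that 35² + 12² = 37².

Compute a² + b²:
35² + 12² = 1225 + 144 = 1369
Compute c²:
37² = 1369
Since 1369 = 1369, it is a Pythagorean triple.

Yes, it is a Pythagorean triple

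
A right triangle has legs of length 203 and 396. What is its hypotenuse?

c² = a² + b² = 203² + 396² = 41209 + 156816 = 198025
c = 445

445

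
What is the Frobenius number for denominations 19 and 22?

For two coprime denominations a and b, the Frobenius number (largest value not representable as a non-negative combination) is ab - a - b.
Here gcd(19, 22) = 1, so they are coprime.
F(19, 22) = 19·22 - 19 - 22 = 418 - 41 = 377

377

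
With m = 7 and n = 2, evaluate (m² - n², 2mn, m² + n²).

a = m² - n² = 49 - 4 = 45
b = 2mn = 2·7·2 = 28
c = m² + n² = 49 + 4 = 53
Verify: 45² + 28² = 2025 + 784 = 2809 = 53² ✓

(45, 28, 53)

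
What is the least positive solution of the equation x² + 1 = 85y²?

We need x² = 85y² - 1. Try successive y:
y = 1: x² = 85·1² - 1 = 84, not a perfect square
y = 2: x² = 85·2² - 1 = 339, not a perfect square
y = 3: x² = 85·3² - 1 = 764, not a perfect square
...
y = 41: x² = 85·41² - 1 = 142884 = 378² ✓
Check: 378² - 85·41² = 142884 - 142885 = -1 ✓

x = 378, y = 41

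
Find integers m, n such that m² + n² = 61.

We need to find integers m, n > 0 such that m² + n² = 61.
Trying m = 5: n² = 61 - 5² = 61 - 25 = 36
n = 6
Check: 5² + 6² = 25 + 36 = 61 ✓

61 = 5² + 6²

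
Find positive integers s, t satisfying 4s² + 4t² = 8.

Try small values of s and check whether (8 - 4s²)/4 is a perfect square.
s = 1: 4·1² = 4, so 4t² = 8 - 4 = 4, giving t² = 1, t = 1.
Check: 4·1² + 4·1² = 4 + 4 = 8 ✓

s = 1, t = 1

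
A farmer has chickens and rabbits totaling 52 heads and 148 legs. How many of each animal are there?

Let c = chickens, r = rabbits.
Heads: c + r = 52
Legs: 2c + 4r = 148
From the first equation, c = 52 - r. Substitute:
2(52 - r) + 4r = 148
104 + 2r = 148
r = (148 - 104)/2 = 22
c = 52 - 22 = 30

Chickens: 30, Rabbits: 22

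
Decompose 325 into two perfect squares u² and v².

We need to find integers u, v > 0 such that u² + v² = 325.
Trying u = 1: v² = 325 - 1² = 325 - 1 = 324
v = 18
Check: 1² + 18² = 1 + 324 = 325 ✓

325 = 1² + 18²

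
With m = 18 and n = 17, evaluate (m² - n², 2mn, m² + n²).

a = m² - n² = 324 - 289 = 35
b = 2mn = 2·18·17 = 612
c = m² + n² = 324 + 289 = 613
Verify: 35² + 612² = 1225 + 374544 = 375769 = 613² ✓

(35, 612, 613)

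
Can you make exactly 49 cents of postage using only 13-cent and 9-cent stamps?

We need non-negative x, y with 13x + 9y = 49.
gcd(13, 9) = 1 divides 49, so integer solutions exist.
Search for a non-negative one: x = 1 gives 9y = 49 - 13 = 36, so y = 4.
Check: 13·1 + 9·4 = 49 ✓

Yes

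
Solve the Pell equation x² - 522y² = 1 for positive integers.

We seek the smallest positive integers (x, y) with x² - 522y² = 1, i.e., x² = 522y² + 1.
Try successive y values:
y = 1: x² = 522·1² + 1 = 523, not a perfect square
y = 2: x² = 522·2² + 1 = 2089, not a perfect square
y = 3: x² = 522·3² + 1 = 4699, not a perfect square
... continuing the search (or via continued fractions) ...
y = 858: x² = 522·858² + 1 = 384277609, x = 19603 ✓

Verify: 19603² - 522·858² = 384277609 - 384277608 = 1 ✓

x = 19603, y = 858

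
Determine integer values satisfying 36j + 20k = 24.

Step 1: Check solvability.
gcd(36, 20) = 4
Since 4 divides 24, solutions exist.

Step 2: Apply extended Euclidean algorithm to find gcd.
We find integers such that 36*x0 + 20*y0 = 4

Step 3: Scale the particular solution.
Multiply by 24/4 = 6:
j = -6, k = 12

Step 4: Verify.
36*(-6) + 20*(12) = 24 = 24 ✓

j = -6, k = 12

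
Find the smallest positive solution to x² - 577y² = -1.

We need x² = 577y² - 1. Try successive y:
y = 1: x² = 577·1² - 1 = 576 = 24² ✓
Check: 24² - 577·1² = 576 - 577 = -1 ✓

x = 24, y = 1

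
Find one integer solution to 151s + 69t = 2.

Step 1: Check solvability.
gcd(151, 69) = 1
Since 1 divides 2, solutions exist.

Step 2: Apply extended Euclidean algorithm to find gcd.
We find integers such that 151*x0 + 69*y0 = 1

Step 3: Scale the particular solution.
Multiply by 2/1 = 2:
s = 32, t = -70

Step 4: Verify.
151*(32) + 69*(-70) = 2 = 2 ✓

s = 32, t = -70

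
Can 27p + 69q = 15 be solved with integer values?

Step 1: Compute gcd(27, 69).
gcd(27, 69) = 3

Step 2: Check divisibility.
Does 3 divide 15? 15 = 3 x 5, so yes.

By the theorem on linear Diophantine equations, 27p + 69q = 15 has integer solutions if and only if gcd(27, 69) divides 15. Since 3 | 15, solutions exist.

Yes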